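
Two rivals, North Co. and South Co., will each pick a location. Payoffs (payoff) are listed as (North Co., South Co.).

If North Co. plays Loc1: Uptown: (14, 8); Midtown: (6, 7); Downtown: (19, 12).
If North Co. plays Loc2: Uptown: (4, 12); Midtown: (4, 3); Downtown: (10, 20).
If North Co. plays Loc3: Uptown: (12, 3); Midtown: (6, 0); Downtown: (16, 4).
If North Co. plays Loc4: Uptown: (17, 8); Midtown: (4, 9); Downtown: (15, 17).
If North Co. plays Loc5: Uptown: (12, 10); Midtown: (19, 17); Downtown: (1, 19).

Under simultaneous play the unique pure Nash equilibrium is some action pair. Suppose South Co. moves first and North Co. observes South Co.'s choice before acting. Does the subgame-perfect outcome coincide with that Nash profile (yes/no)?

Solve by backward induction (South Co. leads).
- Uptown → North Co. plays Loc4 (best of 14, 4, 12, 17, 12); South Co. gets 8.
- Midtown → North Co. plays Loc5 (best of 6, 4, 6, 4, 19); South Co. gets 17.
- Downtown → North Co. plays Loc1 (best of 19, 10, 16, 15, 1); South Co. gets 12.
South Co.'s induced payoffs are 8, 17, 12, so South Co. commits to Midtown. Subgame-perfect outcome: (Loc5, Midtown) with payoffs (19, 17).
For the simultaneous game, intersect best replies.
North Co.'s best replies: Uptown→Loc4; Midtown→Loc5; Downtown→Loc1.
South Co.'s best replies: Loc1→Downtown; Loc2→Downtown; Loc3→Downtown; Loc4→Downtown; Loc5→Downtown.
The unique mutual best reply is (Loc1, Downtown), giving (19, 12).
Sequential outcome (Loc5, Midtown) differs from the Nash profile (Loc1, Downtown).

no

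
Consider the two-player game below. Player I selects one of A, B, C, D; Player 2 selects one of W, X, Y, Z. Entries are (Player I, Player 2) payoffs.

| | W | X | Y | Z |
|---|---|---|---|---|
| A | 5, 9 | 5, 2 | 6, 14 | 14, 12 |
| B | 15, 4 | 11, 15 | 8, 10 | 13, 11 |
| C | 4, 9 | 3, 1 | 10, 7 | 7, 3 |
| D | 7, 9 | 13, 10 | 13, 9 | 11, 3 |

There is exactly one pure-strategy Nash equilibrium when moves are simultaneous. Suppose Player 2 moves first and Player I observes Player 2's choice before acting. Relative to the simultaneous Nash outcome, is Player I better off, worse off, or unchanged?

better off

Player I best-responds to each possible Player 2 move:
- W: BR = B, leader payoff 4.
- X: BR = D, leader payoff 10.
- Y: BR = D, leader payoff 9.
- Z: BR = A, leader payoff 12.
Player 2's induced payoffs are 4, 10, 9, 12, so Player 2 commits to Z. Subgame-perfect outcome: (A, Z) with payoffs (14, 12).
Now find the simultaneous Nash equilibrium.
Player I's best replies: W→B; X→D; Y→D; Z→A.
Player 2's best replies: A→Y; B→X; C→W; D→X.
The unique mutual best reply is (D, X), giving (13, 10).
Player I earns 14 sequentially versus 13 at the Nash outcome: better off.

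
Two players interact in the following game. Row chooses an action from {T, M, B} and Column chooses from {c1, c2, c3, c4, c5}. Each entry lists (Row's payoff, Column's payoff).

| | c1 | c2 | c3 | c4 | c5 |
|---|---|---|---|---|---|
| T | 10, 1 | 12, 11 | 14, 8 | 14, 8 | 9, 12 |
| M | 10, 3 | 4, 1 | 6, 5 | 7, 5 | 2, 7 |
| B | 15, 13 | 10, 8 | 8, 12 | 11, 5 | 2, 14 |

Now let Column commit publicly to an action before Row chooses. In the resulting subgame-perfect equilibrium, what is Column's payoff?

Row best-responds to each possible Column move:
- c1: BR = B, leader payoff 13.
- c2: BR = T, leader payoff 11.
- c3: BR = T, leader payoff 8.
- c4: BR = T, leader payoff 8.
- c5: BR = T, leader payoff 12.
Among 13, 11, 8, 8, 12, the best is 13 at c1. Subgame-perfect outcome: (B, c1) with payoffs (15, 13).

13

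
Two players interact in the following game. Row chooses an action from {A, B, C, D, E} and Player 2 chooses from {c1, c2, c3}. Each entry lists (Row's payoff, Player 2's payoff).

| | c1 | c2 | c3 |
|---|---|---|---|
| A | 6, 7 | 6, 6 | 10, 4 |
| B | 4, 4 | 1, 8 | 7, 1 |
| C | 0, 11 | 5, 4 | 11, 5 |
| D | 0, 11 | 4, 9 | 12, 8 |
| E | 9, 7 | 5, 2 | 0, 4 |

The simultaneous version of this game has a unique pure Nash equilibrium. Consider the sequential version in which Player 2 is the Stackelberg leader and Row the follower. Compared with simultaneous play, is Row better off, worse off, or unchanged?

better off

Row best-responds to each possible Player 2 move:
- c1: BR = E, leader payoff 7.
- c2: BR = A, leader payoff 6.
- c3: BR = D, leader payoff 8.
Among 7, 6, 8, the best is 8 at c3. Subgame-perfect outcome: (D, c3) with payoffs (12, 8).
Under simultaneous play:
Row's best replies: c1→E; c2→A; c3→D.
Player 2's best replies: A→c1; B→c2; C→c1; D→c1; E→c1.
Only (E, c1) has each player best-responding; Nash payoffs (9, 7).
Row earns 12 sequentially versus 9 at the Nash outcome: better off.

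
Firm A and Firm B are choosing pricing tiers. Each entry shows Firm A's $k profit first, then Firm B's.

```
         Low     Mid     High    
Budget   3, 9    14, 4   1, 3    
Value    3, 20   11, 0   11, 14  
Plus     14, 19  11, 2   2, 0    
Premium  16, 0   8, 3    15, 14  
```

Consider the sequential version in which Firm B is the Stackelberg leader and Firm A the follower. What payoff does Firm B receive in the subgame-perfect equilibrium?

Backward induction with Firm B moving first.
- Low: BR = Premium, leader payoff 0.
- Mid: BR = Budget, leader payoff 4.
- High: BR = Premium, leader payoff 14.
Firm B's induced payoffs are 0, 4, 14, so Firm B commits to High. Subgame-perfect outcome: (Premium, High) with payoffs (15, 14).

14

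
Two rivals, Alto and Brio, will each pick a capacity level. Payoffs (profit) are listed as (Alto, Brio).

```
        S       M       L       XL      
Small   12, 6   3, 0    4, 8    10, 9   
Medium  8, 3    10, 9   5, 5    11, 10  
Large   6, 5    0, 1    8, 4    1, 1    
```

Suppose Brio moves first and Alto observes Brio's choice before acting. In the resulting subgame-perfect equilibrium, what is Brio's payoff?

Backward induction with Brio moving first.
- S → Alto plays Small (best of 12, 8, 6); Brio gets 6.
- M → Alto plays Medium (best of 3, 10, 0); Brio gets 9.
- L → Alto plays Large (best of 4, 5, 8); Brio gets 4.
- XL → Alto plays Medium (best of 10, 11, 1); Brio gets 10.
Maximizing over 6, 9, 4, 10, Brio chooses XL. Subgame-perfect outcome: (Medium, XL) with payoffs (11, 10).

10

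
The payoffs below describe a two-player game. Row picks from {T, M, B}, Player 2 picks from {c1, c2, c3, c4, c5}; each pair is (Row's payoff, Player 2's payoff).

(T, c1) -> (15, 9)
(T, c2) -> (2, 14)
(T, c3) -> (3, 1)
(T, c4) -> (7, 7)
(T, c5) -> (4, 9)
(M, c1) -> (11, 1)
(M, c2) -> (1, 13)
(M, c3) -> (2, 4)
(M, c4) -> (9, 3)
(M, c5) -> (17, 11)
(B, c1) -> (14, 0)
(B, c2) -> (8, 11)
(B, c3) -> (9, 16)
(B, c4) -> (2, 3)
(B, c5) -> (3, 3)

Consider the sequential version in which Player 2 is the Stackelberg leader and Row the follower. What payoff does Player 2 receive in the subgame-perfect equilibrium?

Row best-responds to each possible Player 2 move:
- c1: BR = T, leader payoff 9.
- c2: BR = B, leader payoff 11.
- c3: BR = B, leader payoff 16.
- c4: BR = M, leader payoff 3.
- c5: BR = M, leader payoff 11.
Player 2's induced payoffs are 9, 11, 16, 3, 11, so Player 2 commits to c3. Subgame-perfect outcome: (B, c3) with payoffs (9, 16).

16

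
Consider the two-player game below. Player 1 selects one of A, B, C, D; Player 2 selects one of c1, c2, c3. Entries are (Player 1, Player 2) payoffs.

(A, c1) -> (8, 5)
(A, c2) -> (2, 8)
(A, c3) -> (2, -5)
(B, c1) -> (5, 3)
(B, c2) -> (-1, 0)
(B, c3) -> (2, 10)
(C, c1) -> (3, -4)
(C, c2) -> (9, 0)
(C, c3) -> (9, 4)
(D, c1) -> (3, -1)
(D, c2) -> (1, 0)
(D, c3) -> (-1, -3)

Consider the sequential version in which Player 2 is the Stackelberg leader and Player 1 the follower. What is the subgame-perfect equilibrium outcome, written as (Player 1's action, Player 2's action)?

(A, c1)

Solve by backward induction (Player 2 leads).
- c1 → Player 1 plays A (best of 8, 5, 3, 3); Player 2 gets 5.
- c2 → Player 1 plays C (best of 2, -1, 9, 1); Player 2 gets 0.
- c3 → Player 1 plays C (best of 2, 2, 9, -1); Player 2 gets 4.
Player 2's induced payoffs are 5, 0, 4, so Player 2 commits to c1. Subgame-perfect outcome: (A, c1) with payoffs (8, 5).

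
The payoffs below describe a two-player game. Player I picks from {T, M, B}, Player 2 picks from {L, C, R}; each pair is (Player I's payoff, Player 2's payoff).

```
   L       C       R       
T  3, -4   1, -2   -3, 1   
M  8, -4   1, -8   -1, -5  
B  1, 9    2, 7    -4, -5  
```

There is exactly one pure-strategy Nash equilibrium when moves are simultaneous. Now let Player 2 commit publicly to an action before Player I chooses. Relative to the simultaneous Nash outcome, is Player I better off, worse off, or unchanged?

Solve by backward induction (Player 2 leads).
- L: BR = M, leader payoff -4.
- C: BR = B, leader payoff 7.
- R: BR = M, leader payoff -5.
Player 2's induced payoffs are -4, 7, -5, so Player 2 commits to C. Subgame-perfect outcome: (B, C) with payoffs (2, 7).
For the simultaneous game, intersect best replies.
Player I's best replies: L→M; C→B; R→M.
Player 2's best replies: T→R; M→L; B→L.
Only (M, L) has each player best-responding; Nash payoffs (8, -4).
Player I earns 2 sequentially versus 8 at the Nash outcome: worse off.

worse off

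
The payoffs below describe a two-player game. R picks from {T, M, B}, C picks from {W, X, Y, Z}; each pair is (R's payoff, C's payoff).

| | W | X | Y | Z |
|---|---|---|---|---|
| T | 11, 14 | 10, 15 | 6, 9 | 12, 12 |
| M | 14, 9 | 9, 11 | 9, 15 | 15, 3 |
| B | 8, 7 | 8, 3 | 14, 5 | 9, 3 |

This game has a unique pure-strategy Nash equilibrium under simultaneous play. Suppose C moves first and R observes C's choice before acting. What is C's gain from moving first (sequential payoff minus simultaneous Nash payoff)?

0

Solve by backward induction (C leads).
- W: BR = M, leader payoff 9.
- X: BR = T, leader payoff 15.
- Y: BR = B, leader payoff 5.
- Z: BR = M, leader payoff 3.
Among 9, 15, 5, 3, the best is 15 at X. Subgame-perfect outcome: (T, X) with payoffs (10, 15).
For the simultaneous game, intersect best replies.
R's best replies: W→M; X→T; Y→B; Z→M.
C's best replies: T→X; M→Y; B→W.
Only (T, X) has each player best-responding; Nash payoffs (10, 15).
C's commitment gain: 15 − 15 = 0.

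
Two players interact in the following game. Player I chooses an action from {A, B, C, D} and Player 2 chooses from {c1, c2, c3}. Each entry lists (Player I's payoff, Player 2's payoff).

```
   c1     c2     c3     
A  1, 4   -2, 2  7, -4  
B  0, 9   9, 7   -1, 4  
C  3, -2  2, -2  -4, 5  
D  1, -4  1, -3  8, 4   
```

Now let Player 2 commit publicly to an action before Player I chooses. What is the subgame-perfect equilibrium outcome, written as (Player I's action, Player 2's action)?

(B, c2)

Work backward from Player I's decision.
- c1: Player I compares 1, 0, 3, 1 and picks C; Player 2 would get -2.
- c2: Player I compares -2, 9, 2, 1 and picks B; Player 2 would get 7.
- c3: Player I compares 7, -1, -4, 8 and picks D; Player 2 would get 4.
Maximizing over -2, 7, 4, Player 2 chooses c2. Subgame-perfect outcome: (B, c2) with payoffs (9, 7).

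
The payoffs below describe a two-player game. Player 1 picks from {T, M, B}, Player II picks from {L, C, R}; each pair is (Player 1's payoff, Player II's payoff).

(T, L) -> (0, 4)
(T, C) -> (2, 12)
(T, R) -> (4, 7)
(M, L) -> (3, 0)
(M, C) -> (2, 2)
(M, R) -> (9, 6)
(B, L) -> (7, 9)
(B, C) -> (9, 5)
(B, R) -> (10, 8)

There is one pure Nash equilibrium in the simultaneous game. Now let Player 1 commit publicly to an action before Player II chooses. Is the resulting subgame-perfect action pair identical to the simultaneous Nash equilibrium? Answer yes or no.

no

Work backward from Player II's decision.
- T: Player II compares 4, 12, 7 and picks C; Player 1 would get 2.
- M: Player II compares 0, 2, 6 and picks R; Player 1 would get 9.
- B: Player II compares 9, 5, 8 and picks L; Player 1 would get 7.
Player 1's induced payoffs are 2, 9, 7, so Player 1 commits to M. Subgame-perfect outcome: (M, R) with payoffs (9, 6).
Under simultaneous play:
Player 1's best replies: L→B; C→B; R→B.
Player II's best replies: T→C; M→R; B→L.
Only (B, L) has each player best-responding; Nash payoffs (7, 9).
Sequential outcome (M, R) differs from the Nash profile (B, L).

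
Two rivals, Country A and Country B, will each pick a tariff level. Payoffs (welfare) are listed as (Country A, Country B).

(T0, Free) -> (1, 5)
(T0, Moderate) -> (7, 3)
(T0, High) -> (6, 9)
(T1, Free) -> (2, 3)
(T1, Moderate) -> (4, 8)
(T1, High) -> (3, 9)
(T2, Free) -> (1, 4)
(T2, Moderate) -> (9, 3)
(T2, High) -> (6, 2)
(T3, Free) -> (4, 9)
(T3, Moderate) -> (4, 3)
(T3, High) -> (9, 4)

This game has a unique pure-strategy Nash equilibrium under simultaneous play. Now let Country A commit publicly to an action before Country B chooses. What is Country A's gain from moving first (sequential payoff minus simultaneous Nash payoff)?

Solve by backward induction (Country A leads).
- T0: BR = High, leader payoff 6.
- T1: BR = High, leader payoff 3.
- T2: BR = Free, leader payoff 1.
- T3: BR = Free, leader payoff 4.
Maximizing over 6, 3, 1, 4, Country A chooses T0. Subgame-perfect outcome: (T0, High) with payoffs (6, 9).
For the simultaneous game, intersect best replies.
Country A's best replies: Free→T3; Moderate→T2; High→T3.
Country B's best replies: T0→High; T1→High; T2→Free; T3→Free.
The unique mutual best reply is (T3, Free), giving (4, 9).
Country A's commitment gain: 6 − 4 = 2.

2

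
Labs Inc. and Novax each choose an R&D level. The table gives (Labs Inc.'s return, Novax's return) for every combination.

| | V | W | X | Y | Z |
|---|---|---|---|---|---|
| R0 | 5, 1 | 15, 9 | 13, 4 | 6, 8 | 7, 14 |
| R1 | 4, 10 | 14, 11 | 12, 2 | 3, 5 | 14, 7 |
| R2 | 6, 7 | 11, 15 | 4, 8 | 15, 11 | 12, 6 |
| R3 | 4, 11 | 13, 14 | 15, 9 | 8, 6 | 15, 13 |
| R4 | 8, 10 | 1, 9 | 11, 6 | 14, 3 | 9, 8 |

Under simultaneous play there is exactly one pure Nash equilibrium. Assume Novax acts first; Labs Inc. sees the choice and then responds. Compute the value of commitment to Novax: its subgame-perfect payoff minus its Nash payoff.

3

Labs Inc. best-responds to each possible Novax move:
- V: BR = R4, leader payoff 10.
- W: BR = R0, leader payoff 9.
- X: BR = R3, leader payoff 9.
- Y: BR = R2, leader payoff 11.
- Z: BR = R3, leader payoff 13.
Novax's induced payoffs are 10, 9, 9, 11, 13, so Novax commits to Z. Subgame-perfect outcome: (R3, Z) with payoffs (15, 13).
Now find the simultaneous Nash equilibrium.
Labs Inc.'s best replies: V→R4; W→R0; X→R3; Y→R2; Z→R3.
Novax's best replies: R0→Z; R1→W; R2→W; R3→W; R4→V.
Only (R4, V) has each player best-responding; Nash payoffs (8, 10).
Novax's commitment gain: 13 − 10 = 3.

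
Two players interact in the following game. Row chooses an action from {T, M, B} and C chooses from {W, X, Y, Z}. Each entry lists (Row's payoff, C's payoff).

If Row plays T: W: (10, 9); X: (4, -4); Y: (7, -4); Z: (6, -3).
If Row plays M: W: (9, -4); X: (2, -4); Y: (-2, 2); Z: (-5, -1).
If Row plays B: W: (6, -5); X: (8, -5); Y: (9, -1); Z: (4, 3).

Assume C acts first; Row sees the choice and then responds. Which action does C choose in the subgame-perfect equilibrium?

W

Backward induction with C moving first.
- W → Row plays T (best of 10, 9, 6); C gets 9.
- X → Row plays B (best of 4, 2, 8); C gets -5.
- Y → Row plays B (best of 7, -2, 9); C gets -1.
- Z → Row plays T (best of 6, -5, 4); C gets -3.
Among 9, -5, -1, -3, the best is 9 at W. Subgame-perfect outcome: (T, W) with payoffs (10, 9).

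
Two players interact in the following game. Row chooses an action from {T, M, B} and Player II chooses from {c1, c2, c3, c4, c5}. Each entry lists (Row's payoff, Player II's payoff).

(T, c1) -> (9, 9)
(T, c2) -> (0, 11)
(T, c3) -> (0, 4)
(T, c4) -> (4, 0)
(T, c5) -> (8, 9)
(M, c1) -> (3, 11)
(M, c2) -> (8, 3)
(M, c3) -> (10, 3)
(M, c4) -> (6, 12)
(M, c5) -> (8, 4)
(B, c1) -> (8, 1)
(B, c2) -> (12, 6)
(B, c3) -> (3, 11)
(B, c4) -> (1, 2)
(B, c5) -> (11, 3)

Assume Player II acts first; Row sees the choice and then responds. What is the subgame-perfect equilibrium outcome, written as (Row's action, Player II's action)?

(M, c4)

Work backward from Row's decision.
- c1: BR = T, leader payoff 9.
- c2: BR = B, leader payoff 6.
- c3: BR = M, leader payoff 3.
- c4: BR = M, leader payoff 12.
- c5: BR = B, leader payoff 3.
Maximizing over 9, 6, 3, 12, 3, Player II chooses c4. Subgame-perfect outcome: (M, c4) with payoffs (6, 12).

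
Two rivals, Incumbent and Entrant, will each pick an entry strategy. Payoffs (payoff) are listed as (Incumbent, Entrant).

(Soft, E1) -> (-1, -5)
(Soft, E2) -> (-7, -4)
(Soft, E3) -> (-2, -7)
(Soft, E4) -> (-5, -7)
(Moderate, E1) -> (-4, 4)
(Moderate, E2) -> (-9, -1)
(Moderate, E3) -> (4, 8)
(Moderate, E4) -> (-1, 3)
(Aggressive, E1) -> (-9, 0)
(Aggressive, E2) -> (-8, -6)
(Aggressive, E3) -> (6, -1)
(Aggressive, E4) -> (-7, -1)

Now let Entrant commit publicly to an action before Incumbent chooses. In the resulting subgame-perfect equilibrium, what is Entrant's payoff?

3

Backward induction with Entrant moving first.
- E1 → Incumbent plays Soft (best of -1, -4, -9); Entrant gets -5.
- E2 → Incumbent plays Soft (best of -7, -9, -8); Entrant gets -4.
- E3 → Incumbent plays Aggressive (best of -2, 4, 6); Entrant gets -1.
- E4 → Incumbent plays Moderate (best of -5, -1, -7); Entrant gets 3.
Maximizing over -5, -4, -1, 3, Entrant chooses E4. Subgame-perfect outcome: (Moderate, E4) with payoffs (-1, 3).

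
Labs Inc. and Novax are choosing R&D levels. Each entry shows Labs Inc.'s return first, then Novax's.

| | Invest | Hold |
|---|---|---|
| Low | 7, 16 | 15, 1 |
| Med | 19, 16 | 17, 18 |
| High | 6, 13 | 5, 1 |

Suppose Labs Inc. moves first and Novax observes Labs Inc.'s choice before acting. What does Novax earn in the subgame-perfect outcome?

18

Solve by backward induction (Labs Inc. leads).
- Low: Novax compares 16, 1 and picks Invest; Labs Inc. would get 7.
- Med: Novax compares 16, 18 and picks Hold; Labs Inc. would get 17.
- High: Novax compares 13, 1 and picks Invest; Labs Inc. would get 6.
Labs Inc.'s induced payoffs are 7, 17, 6, so Labs Inc. commits to Med. Subgame-perfect outcome: (Med, Hold) with payoffs (17, 18).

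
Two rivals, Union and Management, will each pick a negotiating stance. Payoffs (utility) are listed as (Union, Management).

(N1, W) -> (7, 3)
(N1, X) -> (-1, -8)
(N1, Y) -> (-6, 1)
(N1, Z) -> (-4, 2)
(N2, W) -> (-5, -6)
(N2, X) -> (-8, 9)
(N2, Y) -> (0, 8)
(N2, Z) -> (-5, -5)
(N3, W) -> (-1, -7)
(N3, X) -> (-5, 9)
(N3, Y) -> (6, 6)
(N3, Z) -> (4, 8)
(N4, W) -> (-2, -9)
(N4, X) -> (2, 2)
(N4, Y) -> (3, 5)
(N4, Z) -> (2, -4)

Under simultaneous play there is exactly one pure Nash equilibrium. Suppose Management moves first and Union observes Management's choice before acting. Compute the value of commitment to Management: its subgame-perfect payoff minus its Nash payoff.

5

Backward induction with Management moving first.
- W: BR = N1, leader payoff 3.
- X: BR = N4, leader payoff 2.
- Y: BR = N3, leader payoff 6.
- Z: BR = N3, leader payoff 8.
Maximizing over 3, 2, 6, 8, Management chooses Z. Subgame-perfect outcome: (N3, Z) with payoffs (4, 8).
Under simultaneous play:
Union's best replies: W→N1; X→N4; Y→N3; Z→N3.
Management's best replies: N1→W; N2→X; N3→X; N4→Y.
The unique mutual best reply is (N1, W), giving (7, 3).
Management's commitment gain: 8 − 3 = 5.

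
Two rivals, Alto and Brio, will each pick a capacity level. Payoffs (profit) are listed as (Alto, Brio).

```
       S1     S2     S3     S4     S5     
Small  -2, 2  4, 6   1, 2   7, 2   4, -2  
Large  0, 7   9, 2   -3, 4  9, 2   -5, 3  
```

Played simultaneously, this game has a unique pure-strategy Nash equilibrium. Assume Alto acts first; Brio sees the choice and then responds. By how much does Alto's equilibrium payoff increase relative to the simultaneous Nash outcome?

Backward induction with Alto moving first.
- Small: Brio compares 2, 6, 2, 2, -2 and picks S2; Alto would get 4.
- Large: Brio compares 7, 2, 4, 2, 3 and picks S1; Alto would get 0.
Alto's induced payoffs are 4, 0, so Alto commits to Small. Subgame-perfect outcome: (Small, S2) with payoffs (4, 6).
Now find the simultaneous Nash equilibrium.
Alto's best replies: S1→Large; S2→Large; S3→Small; S4→Large; S5→Small.
Brio's best replies: Small→S2; Large→S1.
The unique mutual best reply is (Large, S1), giving (0, 7).
Alto's commitment gain: 4 − 0 = 4.

4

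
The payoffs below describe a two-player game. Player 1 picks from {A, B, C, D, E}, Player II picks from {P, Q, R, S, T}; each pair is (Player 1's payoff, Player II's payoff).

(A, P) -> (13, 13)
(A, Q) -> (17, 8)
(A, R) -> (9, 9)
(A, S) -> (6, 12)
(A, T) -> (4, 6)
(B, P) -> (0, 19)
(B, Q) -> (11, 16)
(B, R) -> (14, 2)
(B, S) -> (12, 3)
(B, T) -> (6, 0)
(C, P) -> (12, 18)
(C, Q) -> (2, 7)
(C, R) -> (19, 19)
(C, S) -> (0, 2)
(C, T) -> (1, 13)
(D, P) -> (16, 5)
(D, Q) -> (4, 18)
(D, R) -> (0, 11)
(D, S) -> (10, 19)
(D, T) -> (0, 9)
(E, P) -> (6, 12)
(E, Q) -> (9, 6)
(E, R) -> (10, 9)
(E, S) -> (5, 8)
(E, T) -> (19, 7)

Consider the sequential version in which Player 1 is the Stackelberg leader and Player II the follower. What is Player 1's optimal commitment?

C

Player II best-responds to each possible Player 1 move:
- A: Player II compares 13, 8, 9, 12, 6 and picks P; Player 1 would get 13.
- B: Player II compares 19, 16, 2, 3, 0 and picks P; Player 1 would get 0.
- C: Player II compares 18, 7, 19, 2, 13 and picks R; Player 1 would get 19.
- D: Player II compares 5, 18, 11, 19, 9 and picks S; Player 1 would get 10.
- E: Player II compares 12, 6, 9, 8, 7 and picks P; Player 1 would get 6.
Player 1's induced payoffs are 13, 0, 19, 10, 6, so Player 1 commits to C. Subgame-perfect outcome: (C, R) with payoffs (19, 19).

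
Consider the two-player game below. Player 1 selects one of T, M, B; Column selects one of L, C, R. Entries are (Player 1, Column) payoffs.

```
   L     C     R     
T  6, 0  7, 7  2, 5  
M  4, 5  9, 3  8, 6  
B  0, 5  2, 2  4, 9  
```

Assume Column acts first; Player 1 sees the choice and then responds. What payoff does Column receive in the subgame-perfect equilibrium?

6

Backward induction with Column moving first.
- L: BR = T, leader payoff 0.
- C: BR = M, leader payoff 3.
- R: BR = M, leader payoff 6.
Column's induced payoffs are 0, 3, 6, so Column commits to R. Subgame-perfect outcome: (M, R) with payoffs (8, 6).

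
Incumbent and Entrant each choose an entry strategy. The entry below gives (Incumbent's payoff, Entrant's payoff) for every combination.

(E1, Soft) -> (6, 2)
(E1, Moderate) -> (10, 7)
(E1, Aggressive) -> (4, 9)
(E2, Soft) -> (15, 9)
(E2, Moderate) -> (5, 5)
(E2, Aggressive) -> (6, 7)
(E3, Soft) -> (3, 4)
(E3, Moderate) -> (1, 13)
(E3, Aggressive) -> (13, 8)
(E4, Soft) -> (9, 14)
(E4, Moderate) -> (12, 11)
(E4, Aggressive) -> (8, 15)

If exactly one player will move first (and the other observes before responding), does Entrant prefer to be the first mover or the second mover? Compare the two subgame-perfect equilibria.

first

If Incumbent leads: Entrant's best replies are E1→Aggressive, E2→Soft, E3→Moderate, E4→Aggressive; Incumbent's induced payoffs 4, 15, 1, 8; outcome (E2, Soft), payoffs (15, 9).
If Entrant leads: Incumbent's best replies are Soft→E2, Moderate→E4, Aggressive→E3; Entrant's induced payoffs 9, 11, 8; outcome (E4, Moderate), payoffs (12, 11).
Entrant gets 11 moving first and 9 moving second, so Entrant prefers to move first.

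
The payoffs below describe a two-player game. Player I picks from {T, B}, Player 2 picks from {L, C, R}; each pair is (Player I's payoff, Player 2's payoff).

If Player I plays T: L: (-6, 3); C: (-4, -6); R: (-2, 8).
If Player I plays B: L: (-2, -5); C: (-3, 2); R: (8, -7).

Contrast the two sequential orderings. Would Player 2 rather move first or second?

second

If Player I leads: Player 2's best replies are T→R, B→C; Player I's induced payoffs -2, -3; outcome (T, R), payoffs (-2, 8).
If Player 2 leads: Player I's best replies are L→B, C→B, R→B; Player 2's induced payoffs -5, 2, -7; outcome (B, C), payoffs (-3, 2).
Player 2 gets 2 moving first and 8 moving second, so Player 2 prefers to move second.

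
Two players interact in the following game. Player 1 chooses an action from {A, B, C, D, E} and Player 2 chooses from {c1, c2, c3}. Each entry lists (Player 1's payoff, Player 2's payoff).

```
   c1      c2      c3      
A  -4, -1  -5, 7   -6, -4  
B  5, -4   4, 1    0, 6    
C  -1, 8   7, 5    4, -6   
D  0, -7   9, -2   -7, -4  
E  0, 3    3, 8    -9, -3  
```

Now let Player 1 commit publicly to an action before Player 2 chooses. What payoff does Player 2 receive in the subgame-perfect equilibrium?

Player 2 best-responds to each possible Player 1 move:
- A → Player 2 plays c2 (best of -1, 7, -4); Player 1 gets -5.
- B → Player 2 plays c3 (best of -4, 1, 6); Player 1 gets 0.
- C → Player 2 plays c1 (best of 8, 5, -6); Player 1 gets -1.
- D → Player 2 plays c2 (best of -7, -2, -4); Player 1 gets 9.
- E → Player 2 plays c2 (best of 3, 8, -3); Player 1 gets 3.
Maximizing over -5, 0, -1, 9, 3, Player 1 chooses D. Subgame-perfect outcome: (D, c2) with payoffs (9, -2).

-2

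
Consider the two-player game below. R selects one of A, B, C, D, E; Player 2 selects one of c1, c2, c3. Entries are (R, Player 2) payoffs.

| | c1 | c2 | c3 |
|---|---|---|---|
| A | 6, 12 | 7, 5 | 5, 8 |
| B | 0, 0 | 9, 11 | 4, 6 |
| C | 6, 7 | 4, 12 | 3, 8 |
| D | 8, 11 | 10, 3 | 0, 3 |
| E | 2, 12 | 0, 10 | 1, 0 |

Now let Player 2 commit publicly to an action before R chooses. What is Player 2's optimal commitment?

Work backward from R's decision.
- c1: R compares 6, 0, 6, 8, 2 and picks D; Player 2 would get 11.
- c2: R compares 7, 9, 4, 10, 0 and picks D; Player 2 would get 3.
- c3: R compares 5, 4, 3, 0, 1 and picks A; Player 2 would get 8.
Player 2's induced payoffs are 11, 3, 8, so Player 2 commits to c1. Subgame-perfect outcome: (D, c1) with payoffs (8, 11).

c1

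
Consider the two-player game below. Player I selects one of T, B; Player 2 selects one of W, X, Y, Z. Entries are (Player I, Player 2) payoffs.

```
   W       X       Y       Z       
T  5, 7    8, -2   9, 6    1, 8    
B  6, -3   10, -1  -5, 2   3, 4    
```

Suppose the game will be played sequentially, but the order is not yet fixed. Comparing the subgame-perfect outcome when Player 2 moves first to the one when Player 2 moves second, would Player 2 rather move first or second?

If Player I leads: Player 2's best replies are T→Z, B→Z; Player I's induced payoffs 1, 3; outcome (B, Z), payoffs (3, 4).
If Player 2 leads: Player I's best replies are W→B, X→B, Y→T, Z→B; Player 2's induced payoffs -3, -1, 6, 4; outcome (T, Y), payoffs (9, 6).
Player 2 gets 6 moving first and 4 moving second, so Player 2 prefers to move first.

first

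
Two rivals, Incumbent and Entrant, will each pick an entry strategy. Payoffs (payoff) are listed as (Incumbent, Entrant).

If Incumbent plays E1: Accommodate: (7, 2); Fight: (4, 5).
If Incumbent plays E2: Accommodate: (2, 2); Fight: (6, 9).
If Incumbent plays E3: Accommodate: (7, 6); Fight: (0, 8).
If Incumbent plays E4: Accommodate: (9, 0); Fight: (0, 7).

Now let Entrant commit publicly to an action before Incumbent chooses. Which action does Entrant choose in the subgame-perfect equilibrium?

Work backward from Incumbent's decision.
- Accommodate: BR = E4, leader payoff 0.
- Fight: BR = E2, leader payoff 9.
Among 0, 9, the best is 9 at Fight. Subgame-perfect outcome: (E2, Fight) with payoffs (6, 9).

Fight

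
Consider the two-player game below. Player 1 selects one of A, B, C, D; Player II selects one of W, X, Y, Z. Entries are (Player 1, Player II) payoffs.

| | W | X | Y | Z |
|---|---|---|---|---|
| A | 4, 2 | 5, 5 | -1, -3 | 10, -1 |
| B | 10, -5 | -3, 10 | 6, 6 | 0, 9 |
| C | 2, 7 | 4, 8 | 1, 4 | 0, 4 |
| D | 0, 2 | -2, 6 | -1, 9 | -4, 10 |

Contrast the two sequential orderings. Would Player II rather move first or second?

first

If Player 1 leads: Player II's best replies are A→X, B→X, C→X, D→Z; Player 1's induced payoffs 5, -3, 4, -4; outcome (A, X), payoffs (5, 5).
If Player II leads: Player 1's best replies are W→B, X→A, Y→B, Z→A; Player II's induced payoffs -5, 5, 6, -1; outcome (B, Y), payoffs (6, 6).
Player II gets 6 moving first and 5 moving second, so Player II prefers to move first.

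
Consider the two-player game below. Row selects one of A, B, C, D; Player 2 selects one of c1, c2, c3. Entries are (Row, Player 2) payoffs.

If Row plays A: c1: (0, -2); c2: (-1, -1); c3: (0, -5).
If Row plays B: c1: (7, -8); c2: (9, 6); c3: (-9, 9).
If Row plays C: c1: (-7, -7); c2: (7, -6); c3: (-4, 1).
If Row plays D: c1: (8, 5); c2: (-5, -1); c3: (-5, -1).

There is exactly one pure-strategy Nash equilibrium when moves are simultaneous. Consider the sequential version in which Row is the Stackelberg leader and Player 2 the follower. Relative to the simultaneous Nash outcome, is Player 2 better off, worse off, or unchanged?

Backward induction with Row moving first.
- A → Player 2 plays c2 (best of -2, -1, -5); Row gets -1.
- B → Player 2 plays c3 (best of -8, 6, 9); Row gets -9.
- C → Player 2 plays c3 (best of -7, -6, 1); Row gets -4.
- D → Player 2 plays c1 (best of 5, -1, -1); Row gets 8.
Row's induced payoffs are -1, -9, -4, 8, so Row commits to D. Subgame-perfect outcome: (D, c1) with payoffs (8, 5).
Under simultaneous play:
Row's best replies: c1→D; c2→B; c3→A.
Player 2's best replies: A→c2; B→c3; C→c3; D→c1.
The unique mutual best reply is (D, c1), giving (8, 5).
Player 2 earns 5 sequentially versus 5 at the Nash outcome: unchanged.

unchanged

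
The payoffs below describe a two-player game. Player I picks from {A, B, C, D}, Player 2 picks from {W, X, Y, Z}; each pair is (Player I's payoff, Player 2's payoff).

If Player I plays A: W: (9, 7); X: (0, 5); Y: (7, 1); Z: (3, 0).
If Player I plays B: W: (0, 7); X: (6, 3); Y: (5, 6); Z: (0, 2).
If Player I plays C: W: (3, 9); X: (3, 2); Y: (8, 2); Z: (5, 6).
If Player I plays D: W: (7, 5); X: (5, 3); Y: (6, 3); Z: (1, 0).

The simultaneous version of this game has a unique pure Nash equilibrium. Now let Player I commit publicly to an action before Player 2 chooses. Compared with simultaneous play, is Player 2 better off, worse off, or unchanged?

unchanged

Backward induction with Player I moving first.
- A: BR = W, leader payoff 9.
- B: BR = W, leader payoff 0.
- C: BR = W, leader payoff 3.
- D: BR = W, leader payoff 7.
Maximizing over 9, 0, 3, 7, Player I chooses A. Subgame-perfect outcome: (A, W) with payoffs (9, 7).
For the simultaneous game, intersect best replies.
Player I's best replies: W→A; X→B; Y→C; Z→C.
Player 2's best replies: A→W; B→W; C→W; D→W.
The unique mutual best reply is (A, W), giving (9, 7).
Player 2 earns 7 sequentially versus 7 at the Nash outcome: unchanged.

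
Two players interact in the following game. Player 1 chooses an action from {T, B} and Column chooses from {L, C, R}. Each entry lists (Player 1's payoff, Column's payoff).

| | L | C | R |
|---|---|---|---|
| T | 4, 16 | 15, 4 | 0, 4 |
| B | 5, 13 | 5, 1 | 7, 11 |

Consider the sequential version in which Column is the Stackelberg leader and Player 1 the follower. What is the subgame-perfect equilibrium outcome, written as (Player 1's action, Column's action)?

(B, L)

Backward induction with Column moving first.
- L: BR = B, leader payoff 13.
- C: BR = T, leader payoff 4.
- R: BR = B, leader payoff 11.
Among 13, 4, 11, the best is 13 at L. Subgame-perfect outcome: (B, L) with payoffs (5, 13).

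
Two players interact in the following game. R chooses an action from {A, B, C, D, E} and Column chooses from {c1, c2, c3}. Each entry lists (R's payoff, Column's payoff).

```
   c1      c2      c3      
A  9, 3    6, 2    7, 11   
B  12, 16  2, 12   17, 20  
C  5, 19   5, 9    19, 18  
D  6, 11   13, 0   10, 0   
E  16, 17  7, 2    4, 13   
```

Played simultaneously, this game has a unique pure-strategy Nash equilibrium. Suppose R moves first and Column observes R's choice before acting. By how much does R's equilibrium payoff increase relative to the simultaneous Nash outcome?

Solve by backward induction (R leads).
- A: Column compares 3, 2, 11 and picks c3; R would get 7.
- B: Column compares 16, 12, 20 and picks c3; R would get 17.
- C: Column compares 19, 9, 18 and picks c1; R would get 5.
- D: Column compares 11, 0, 0 and picks c1; R would get 6.
- E: Column compares 17, 2, 13 and picks c1; R would get 16.
R's induced payoffs are 7, 17, 5, 6, 16, so R commits to B. Subgame-perfect outcome: (B, c3) with payoffs (17, 20).
Under simultaneous play:
R's best replies: c1→E; c2→D; c3→C.
Column's best replies: A→c3; B→c3; C→c1; D→c1; E→c1.
Only (E, c1) has each player best-responding; Nash payoffs (16, 17).
R's commitment gain: 17 − 16 = 1.

1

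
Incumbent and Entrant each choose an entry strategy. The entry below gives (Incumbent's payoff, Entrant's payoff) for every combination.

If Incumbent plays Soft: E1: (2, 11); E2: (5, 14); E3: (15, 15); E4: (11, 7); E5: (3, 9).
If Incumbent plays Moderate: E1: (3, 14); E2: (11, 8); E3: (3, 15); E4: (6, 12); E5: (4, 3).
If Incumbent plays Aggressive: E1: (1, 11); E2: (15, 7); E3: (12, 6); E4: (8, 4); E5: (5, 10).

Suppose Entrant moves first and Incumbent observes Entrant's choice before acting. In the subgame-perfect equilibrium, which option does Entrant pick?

Backward induction with Entrant moving first.
- E1 → Incumbent plays Moderate (best of 2, 3, 1); Entrant gets 14.
- E2 → Incumbent plays Aggressive (best of 5, 11, 15); Entrant gets 7.
- E3 → Incumbent plays Soft (best of 15, 3, 12); Entrant gets 15.
- E4 → Incumbent plays Soft (best of 11, 6, 8); Entrant gets 7.
- E5 → Incumbent plays Aggressive (best of 3, 4, 5); Entrant gets 10.
Entrant's induced payoffs are 14, 7, 15, 7, 10, so Entrant commits to E3. Subgame-perfect outcome: (Soft, E3) with payoffs (15, 15).

E3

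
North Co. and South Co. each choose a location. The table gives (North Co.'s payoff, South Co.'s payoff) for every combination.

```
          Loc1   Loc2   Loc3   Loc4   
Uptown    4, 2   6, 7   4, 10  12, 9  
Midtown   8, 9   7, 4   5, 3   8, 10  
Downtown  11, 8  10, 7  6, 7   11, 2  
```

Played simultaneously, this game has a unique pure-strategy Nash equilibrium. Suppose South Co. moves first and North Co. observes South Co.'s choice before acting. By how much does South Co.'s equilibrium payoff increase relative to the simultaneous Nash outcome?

North Co. best-responds to each possible South Co. move:
- Loc1: North Co. compares 4, 8, 11 and picks Downtown; South Co. would get 8.
- Loc2: North Co. compares 6, 7, 10 and picks Downtown; South Co. would get 7.
- Loc3: North Co. compares 4, 5, 6 and picks Downtown; South Co. would get 7.
- Loc4: North Co. compares 12, 8, 11 and picks Uptown; South Co. would get 9.
South Co.'s induced payoffs are 8, 7, 7, 9, so South Co. commits to Loc4. Subgame-perfect outcome: (Uptown, Loc4) with payoffs (12, 9).
Under simultaneous play:
North Co.'s best replies: Loc1→Downtown; Loc2→Downtown; Loc3→Downtown; Loc4→Uptown.
South Co.'s best replies: Uptown→Loc3; Midtown→Loc4; Downtown→Loc1.
The unique mutual best reply is (Downtown, Loc1), giving (11, 8).
South Co.'s commitment gain: 9 − 8 = 1.

1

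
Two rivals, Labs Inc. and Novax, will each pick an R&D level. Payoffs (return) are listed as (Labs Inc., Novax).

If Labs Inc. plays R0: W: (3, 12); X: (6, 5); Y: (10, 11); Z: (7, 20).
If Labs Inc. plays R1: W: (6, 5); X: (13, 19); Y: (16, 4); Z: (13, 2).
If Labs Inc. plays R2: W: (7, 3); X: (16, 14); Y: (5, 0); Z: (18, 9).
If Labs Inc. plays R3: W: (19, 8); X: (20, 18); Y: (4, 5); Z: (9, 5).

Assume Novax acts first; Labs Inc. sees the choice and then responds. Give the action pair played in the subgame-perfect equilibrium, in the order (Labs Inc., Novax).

Backward induction with Novax moving first.
- W → Labs Inc. plays R3 (best of 3, 6, 7, 19); Novax gets 8.
- X → Labs Inc. plays R3 (best of 6, 13, 16, 20); Novax gets 18.
- Y → Labs Inc. plays R1 (best of 10, 16, 5, 4); Novax gets 4.
- Z → Labs Inc. plays R2 (best of 7, 13, 18, 9); Novax gets 9.
Novax's induced payoffs are 8, 18, 4, 9, so Novax commits to X. Subgame-perfect outcome: (R3, X) with payoffs (20, 18).

(R3, X)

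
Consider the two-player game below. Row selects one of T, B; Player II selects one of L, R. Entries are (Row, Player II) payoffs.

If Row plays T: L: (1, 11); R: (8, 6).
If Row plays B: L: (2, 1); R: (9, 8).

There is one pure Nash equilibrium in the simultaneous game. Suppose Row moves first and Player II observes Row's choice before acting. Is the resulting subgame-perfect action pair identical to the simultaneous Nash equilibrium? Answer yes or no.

Player II best-responds to each possible Row move:
- T → Player II plays L (best of 11, 6); Row gets 1.
- B → Player II plays R (best of 1, 8); Row gets 9.
Row's induced payoffs are 1, 9, so Row commits to B. Subgame-perfect outcome: (B, R) with payoffs (9, 8).
Now find the simultaneous Nash equilibrium.
Row's best replies: L→B; R→B.
Player II's best replies: T→L; B→R.
The unique mutual best reply is (B, R), giving (9, 8).
Sequential outcome (B, R) coincides with the Nash profile (B, R).

yes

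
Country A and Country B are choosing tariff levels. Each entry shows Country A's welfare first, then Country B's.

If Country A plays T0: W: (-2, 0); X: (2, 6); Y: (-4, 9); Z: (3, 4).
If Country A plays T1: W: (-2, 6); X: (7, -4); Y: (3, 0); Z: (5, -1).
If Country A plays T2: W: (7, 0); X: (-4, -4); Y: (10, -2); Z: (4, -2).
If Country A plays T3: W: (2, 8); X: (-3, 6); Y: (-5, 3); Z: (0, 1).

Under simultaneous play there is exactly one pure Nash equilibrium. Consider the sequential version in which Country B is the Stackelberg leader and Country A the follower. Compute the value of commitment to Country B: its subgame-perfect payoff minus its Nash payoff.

Work backward from Country A's decision.
- W: BR = T2, leader payoff 0.
- X: BR = T1, leader payoff -4.
- Y: BR = T2, leader payoff -2.
- Z: BR = T1, leader payoff -1.
Country B's induced payoffs are 0, -4, -2, -1, so Country B commits to W. Subgame-perfect outcome: (T2, W) with payoffs (7, 0).
Now find the simultaneous Nash equilibrium.
Country A's best replies: W→T2; X→T1; Y→T2; Z→T1.
Country B's best replies: T0→Y; T1→W; T2→W; T3→W.
Only (T2, W) has each player best-responding; Nash payoffs (7, 0).
Country B's commitment gain: 0 − 0 = 0.

0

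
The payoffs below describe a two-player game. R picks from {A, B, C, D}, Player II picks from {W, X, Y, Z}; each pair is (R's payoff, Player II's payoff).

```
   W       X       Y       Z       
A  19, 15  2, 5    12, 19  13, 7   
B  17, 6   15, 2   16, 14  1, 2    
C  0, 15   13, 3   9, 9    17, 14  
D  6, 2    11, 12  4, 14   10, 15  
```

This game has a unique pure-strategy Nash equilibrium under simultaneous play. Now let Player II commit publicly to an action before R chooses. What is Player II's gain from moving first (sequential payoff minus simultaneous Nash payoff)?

Backward induction with Player II moving first.
- W → R plays A (best of 19, 17, 0, 6); Player II gets 15.
- X → R plays B (best of 2, 15, 13, 11); Player II gets 2.
- Y → R plays B (best of 12, 16, 9, 4); Player II gets 14.
- Z → R plays C (best of 13, 1, 17, 10); Player II gets 14.
Player II's induced payoffs are 15, 2, 14, 14, so Player II commits to W. Subgame-perfect outcome: (A, W) with payoffs (19, 15).
Now find the simultaneous Nash equilibrium.
R's best replies: W→A; X→B; Y→B; Z→C.
Player II's best replies: A→Y; B→Y; C→W; D→Z.
The unique mutual best reply is (B, Y), giving (16, 14).
Player II's commitment gain: 15 − 14 = 1.

1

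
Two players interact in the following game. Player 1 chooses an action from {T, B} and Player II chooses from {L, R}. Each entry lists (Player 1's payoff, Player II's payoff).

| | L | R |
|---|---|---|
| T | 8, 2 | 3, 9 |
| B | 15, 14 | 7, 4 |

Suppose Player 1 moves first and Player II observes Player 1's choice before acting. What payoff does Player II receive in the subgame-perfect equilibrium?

14

Work backward from Player II's decision.
- T → Player II plays R (best of 2, 9); Player 1 gets 3.
- B → Player II plays L (best of 14, 4); Player 1 gets 15.
Maximizing over 3, 15, Player 1 chooses B. Subgame-perfect outcome: (B, L) with payoffs (15, 14).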